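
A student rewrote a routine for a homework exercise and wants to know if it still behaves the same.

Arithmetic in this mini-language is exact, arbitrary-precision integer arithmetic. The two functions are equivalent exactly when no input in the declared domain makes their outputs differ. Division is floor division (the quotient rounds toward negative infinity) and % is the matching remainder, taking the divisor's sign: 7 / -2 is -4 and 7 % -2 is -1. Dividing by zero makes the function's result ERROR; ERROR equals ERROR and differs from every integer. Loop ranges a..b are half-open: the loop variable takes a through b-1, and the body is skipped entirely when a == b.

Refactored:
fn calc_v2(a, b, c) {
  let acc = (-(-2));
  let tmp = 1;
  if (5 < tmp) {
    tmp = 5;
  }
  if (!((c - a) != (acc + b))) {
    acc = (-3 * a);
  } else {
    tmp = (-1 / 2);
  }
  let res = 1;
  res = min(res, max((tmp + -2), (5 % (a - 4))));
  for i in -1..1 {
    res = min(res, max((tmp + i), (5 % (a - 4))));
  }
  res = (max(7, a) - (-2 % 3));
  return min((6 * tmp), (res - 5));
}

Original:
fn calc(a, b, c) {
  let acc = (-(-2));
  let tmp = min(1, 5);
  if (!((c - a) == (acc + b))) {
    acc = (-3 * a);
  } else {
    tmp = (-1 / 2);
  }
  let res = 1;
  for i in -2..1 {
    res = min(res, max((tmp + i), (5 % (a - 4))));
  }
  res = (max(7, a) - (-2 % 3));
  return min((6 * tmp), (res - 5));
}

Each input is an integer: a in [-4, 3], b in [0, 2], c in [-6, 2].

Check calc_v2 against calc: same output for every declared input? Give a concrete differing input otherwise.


Evaluate both at a=-4, b=0, c=-6.
calc: acc := 2 | tmp := 1 | (!((c - a) == (acc + b))): true | acc := 12 | res := 1 | iter i=-2: | res := -1 | iter i=-1: | res := -1 | iter i=0: | res := -1 | res := 6 | result 1
calc_v2: acc := 2 | tmp := 1 | (5 < tmp): false | (!((c - a) != (acc + b))): false | tmp := -1 | res := 1 | res := -3 | iter i=-1: | res := -3 | iter i=0: | res := -3 | res := 6 | result -6
1 != -6, so the rewrite changes behavior.
verdict: not equivalent; witness: a=-4, b=0, c=-6


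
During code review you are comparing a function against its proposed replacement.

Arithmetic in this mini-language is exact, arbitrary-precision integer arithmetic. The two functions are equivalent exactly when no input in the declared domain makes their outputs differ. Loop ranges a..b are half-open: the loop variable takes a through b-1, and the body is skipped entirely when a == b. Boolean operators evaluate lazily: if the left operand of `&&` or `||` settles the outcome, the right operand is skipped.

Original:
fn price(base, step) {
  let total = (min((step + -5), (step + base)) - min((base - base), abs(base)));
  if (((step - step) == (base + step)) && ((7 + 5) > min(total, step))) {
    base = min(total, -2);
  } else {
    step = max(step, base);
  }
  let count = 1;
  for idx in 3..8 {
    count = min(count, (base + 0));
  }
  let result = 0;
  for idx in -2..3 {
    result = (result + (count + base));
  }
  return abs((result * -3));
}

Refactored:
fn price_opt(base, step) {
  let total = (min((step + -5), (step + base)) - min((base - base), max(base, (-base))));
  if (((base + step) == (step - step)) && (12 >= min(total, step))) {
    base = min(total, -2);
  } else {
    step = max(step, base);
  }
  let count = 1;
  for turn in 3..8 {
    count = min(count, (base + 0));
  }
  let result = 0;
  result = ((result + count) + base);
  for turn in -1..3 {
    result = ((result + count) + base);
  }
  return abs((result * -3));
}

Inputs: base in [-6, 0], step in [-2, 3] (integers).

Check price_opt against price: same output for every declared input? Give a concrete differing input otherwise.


The suspicious-looking change has no observable effect anywhere in the declared ranges.
As a probe, take base=-2, step=0: price runs total=-5, then (((step - step) == (base + step)) && ((7 + 5) > min(total, step))) is false, then step=0, then count=1, then (idx=3), then count=-2, then (idx=4), then count=-2, then (idx=5), then count=-2, then (idx=6), then count=-2, then (idx=7), then count=-2, then result=0, then (idx=-2), then result=-4, then (idx=-1), then result=-8, then (idx=0), then result=-12, then (idx=1), then result=-16, then (idx=2), then result=-20, then returns 60; price_opt runs total=-5, then (((base + step) == (step - step)) && (12 >= min(total, step))) is false, then step=0, then count=1, then (turn=3), then count=-2, then (turn=4), then count=-2, then (turn=5), then count=-2, then (turn=6), then count=-2, then (turn=7), then count=-2, then result=0, then result=-4, then (turn=-1), then result=-8, then (turn=0), then result=-12, then (turn=1), then result=-16, then (turn=2), then result=-20, then returns 60; both end at 60.
Checked all 42 inputs in the declared domain: the outputs agree on every one.
verdict: equivalent


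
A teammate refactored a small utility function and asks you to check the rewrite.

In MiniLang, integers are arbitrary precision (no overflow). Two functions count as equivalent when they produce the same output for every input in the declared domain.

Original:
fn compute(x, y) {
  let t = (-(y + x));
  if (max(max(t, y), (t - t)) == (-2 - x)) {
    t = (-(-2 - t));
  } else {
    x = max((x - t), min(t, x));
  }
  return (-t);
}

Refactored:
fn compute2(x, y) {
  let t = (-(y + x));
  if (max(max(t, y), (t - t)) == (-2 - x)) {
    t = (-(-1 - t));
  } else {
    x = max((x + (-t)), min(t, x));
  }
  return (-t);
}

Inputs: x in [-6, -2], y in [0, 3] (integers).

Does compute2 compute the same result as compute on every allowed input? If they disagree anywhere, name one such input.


Evaluate both at x=-6, y=2.
compute: t becomes 4; next (max(max(t, y), (t - t)) == (-2 - x)) evaluates to true; next t becomes 6; next final value -6
compute2: t becomes 4; next (max(max(t, y), (t - t)) == (-2 - x)) evaluates to true; next t becomes 5; next final value -5
-6 and -5 differ, so these are not the same function on this domain.
verdict: not equivalent; witness: x=-6, y=2


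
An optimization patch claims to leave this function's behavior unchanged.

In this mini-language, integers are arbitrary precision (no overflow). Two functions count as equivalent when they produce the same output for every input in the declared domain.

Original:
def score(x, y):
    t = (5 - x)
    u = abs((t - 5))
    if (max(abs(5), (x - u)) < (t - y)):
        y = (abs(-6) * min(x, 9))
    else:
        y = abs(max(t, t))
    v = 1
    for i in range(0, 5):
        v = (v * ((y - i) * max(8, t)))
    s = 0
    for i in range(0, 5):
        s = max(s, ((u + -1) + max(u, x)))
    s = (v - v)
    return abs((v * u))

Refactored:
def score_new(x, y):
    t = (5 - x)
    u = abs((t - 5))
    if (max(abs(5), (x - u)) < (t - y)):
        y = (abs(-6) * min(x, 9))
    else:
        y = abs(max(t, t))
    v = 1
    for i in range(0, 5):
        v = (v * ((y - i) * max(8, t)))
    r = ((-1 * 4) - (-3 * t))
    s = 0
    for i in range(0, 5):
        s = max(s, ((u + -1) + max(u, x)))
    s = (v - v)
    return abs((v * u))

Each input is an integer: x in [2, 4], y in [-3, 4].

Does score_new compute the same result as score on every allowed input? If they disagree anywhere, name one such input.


The two are interchangeable: arithmetic usage differs, plus local variable names differ, plus constant usage differs, plus statement counts differ, and every declared input agrees.
One worked example (x=4, y=-2) — score: t becomes 1; next u becomes 4; next (max(abs(5), (x - u)) < (t - y)) evaluates to false; next y becomes 1; next v becomes 1; next at i=0:; next v becomes 8; next at i=1:; next v becomes 0; next at i=2:; next v becomes 0; next at i=3:; next v becomes 0; next at i=4:; next v becomes 0; next s becomes 0; next at i=0:; next s becomes 7; next at i=1:; next s becomes 7; next at i=2:; next s becomes 7; next at i=3:; next s becomes 7; next at i=4:; next s becomes 7; next s becomes 0; next final value 0; score_new: t becomes 1; next u becomes 4; next (max(abs(5), (x - u)) < (t - y)) evaluates to false; next y becomes 1; next v becomes 1; next at i=0:; next v becomes 8; next at i=1:; next v becomes 0; next at i=2:; next v becomes 0; next at i=3:; next v becomes 0; next at i=4:; next v becomes 0; next r becomes -1; next s becomes 0; next at i=0:; next s becomes 7; next at i=1:; next s becomes 7; next at i=2:; next s becomes 7; next at i=3:; next s becomes 7; next at i=4:; next s becomes 7; next s becomes 0; next final value 0; agreement on 0.
An exhaustive pass over the 24 declared inputs shows identical outputs.
verdict: equivalent


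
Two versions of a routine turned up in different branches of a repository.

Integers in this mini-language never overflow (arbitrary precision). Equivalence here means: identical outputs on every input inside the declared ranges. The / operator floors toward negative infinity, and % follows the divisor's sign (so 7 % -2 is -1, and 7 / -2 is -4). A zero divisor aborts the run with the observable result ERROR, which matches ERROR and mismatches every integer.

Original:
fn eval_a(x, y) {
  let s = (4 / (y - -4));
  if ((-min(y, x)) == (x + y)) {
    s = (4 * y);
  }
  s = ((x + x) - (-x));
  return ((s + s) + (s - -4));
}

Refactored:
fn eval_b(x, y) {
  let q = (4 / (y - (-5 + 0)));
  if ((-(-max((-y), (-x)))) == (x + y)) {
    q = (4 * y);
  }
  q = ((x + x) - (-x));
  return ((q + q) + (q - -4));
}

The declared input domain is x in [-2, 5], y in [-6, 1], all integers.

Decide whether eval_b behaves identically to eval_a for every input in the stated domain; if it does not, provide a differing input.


These are not equivalent — on x=-2, y=-5 the outputs split (-14 vs ERROR).
eval_a: s becomes -4; next ((-min(y, x)) == (x + y)) evaluates to false; next s becomes -6; next final value -14
eval_b: hits division by zero so the output is ERROR
verdict: not equivalent; witness: x=-2, y=-5


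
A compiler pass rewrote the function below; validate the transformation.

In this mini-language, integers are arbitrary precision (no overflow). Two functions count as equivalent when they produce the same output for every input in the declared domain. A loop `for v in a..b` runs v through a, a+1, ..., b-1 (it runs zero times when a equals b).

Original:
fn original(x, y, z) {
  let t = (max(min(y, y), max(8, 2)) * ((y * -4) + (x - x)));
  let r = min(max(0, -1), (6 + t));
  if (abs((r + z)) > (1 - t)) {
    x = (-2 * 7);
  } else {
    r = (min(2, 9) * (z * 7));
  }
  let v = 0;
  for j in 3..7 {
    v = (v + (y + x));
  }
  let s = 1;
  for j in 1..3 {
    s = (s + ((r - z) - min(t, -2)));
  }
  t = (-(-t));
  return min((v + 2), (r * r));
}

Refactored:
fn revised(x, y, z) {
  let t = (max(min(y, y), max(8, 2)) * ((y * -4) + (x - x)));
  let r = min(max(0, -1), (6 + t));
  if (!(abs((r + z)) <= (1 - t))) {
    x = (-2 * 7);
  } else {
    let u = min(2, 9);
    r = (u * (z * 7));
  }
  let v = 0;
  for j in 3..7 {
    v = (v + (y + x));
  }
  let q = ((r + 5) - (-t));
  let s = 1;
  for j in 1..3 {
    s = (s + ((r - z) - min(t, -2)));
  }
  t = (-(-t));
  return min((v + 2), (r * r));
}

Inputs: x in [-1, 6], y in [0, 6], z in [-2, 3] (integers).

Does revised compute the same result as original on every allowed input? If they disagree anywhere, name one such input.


Comparing the listings, the differences include: comparison usage differs, constant usage differs, local variable names differ, boolean connective usage differs, arithmetic usage differs, statement counts differ.
As a probe, take x=6, y=6, z=1: original runs t=-192, then r=-186, then (abs((r + z)) > (1 - t)) is false, then r=14, then v=0, then (j=3), then v=12, then (j=4), then v=24, then (j=5), then v=36, then (j=6), then v=48, then s=1, then (j=1), then s=206, then (j=2), then s=411, then t=-192, then returns 50; revised runs t=-192, then r=-186, then (!(abs((r + z)) <= (1 - t))) is false, then u=2, then r=14, then v=0, then (j=3), then v=12, then (j=4), then v=24, then (j=5), then v=36, then (j=6), then v=48, then q=-173, then s=1, then (j=1), then s=206, then (j=2), then s=411, then t=-192, then returns 50; both end at 50.
Checked all 336 inputs in the declared domain: the outputs agree on every one.
verdict: equivalent


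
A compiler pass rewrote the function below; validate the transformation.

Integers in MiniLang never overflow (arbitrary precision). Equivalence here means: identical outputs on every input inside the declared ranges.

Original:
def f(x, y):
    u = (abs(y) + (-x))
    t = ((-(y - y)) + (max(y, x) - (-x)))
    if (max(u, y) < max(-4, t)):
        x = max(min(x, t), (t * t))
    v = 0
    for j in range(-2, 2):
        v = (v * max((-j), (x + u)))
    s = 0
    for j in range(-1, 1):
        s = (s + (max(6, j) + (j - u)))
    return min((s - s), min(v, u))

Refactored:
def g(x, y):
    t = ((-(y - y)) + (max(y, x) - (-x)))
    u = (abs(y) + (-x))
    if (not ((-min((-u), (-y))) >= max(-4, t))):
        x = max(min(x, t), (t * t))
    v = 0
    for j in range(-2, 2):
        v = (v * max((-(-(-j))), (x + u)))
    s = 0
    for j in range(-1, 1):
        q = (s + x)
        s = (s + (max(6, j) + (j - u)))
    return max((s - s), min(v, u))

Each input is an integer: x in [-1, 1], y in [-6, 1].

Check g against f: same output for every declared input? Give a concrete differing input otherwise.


Run the pair on x=1, y=0.
f: u=-1, then t=2, then (max(u, y) < max(-4, t)) is true, then x=4, then v=0, then (j=-2), then v=0, then (j=-1), then v=0, then (j=0), then v=0, then (j=1), then v=0, then s=0, then (j=-1), then s=6, then (j=0), then s=13, then returns -1
g: t=2, then u=-1, then (not ((-min((-u), (-y))) >= max(-4, t))) is true, then x=4, then v=0, then (j=-2), then v=0, then (j=-1), then v=0, then (j=0), then v=0, then (j=1), then v=0, then s=0, then (j=-1), then q=4, then s=6, then (j=0), then q=10, then s=13, then returns 0
-1 and 0 differ, so these are not the same function on this domain.
verdict: not equivalent; witness: x=1, y=0


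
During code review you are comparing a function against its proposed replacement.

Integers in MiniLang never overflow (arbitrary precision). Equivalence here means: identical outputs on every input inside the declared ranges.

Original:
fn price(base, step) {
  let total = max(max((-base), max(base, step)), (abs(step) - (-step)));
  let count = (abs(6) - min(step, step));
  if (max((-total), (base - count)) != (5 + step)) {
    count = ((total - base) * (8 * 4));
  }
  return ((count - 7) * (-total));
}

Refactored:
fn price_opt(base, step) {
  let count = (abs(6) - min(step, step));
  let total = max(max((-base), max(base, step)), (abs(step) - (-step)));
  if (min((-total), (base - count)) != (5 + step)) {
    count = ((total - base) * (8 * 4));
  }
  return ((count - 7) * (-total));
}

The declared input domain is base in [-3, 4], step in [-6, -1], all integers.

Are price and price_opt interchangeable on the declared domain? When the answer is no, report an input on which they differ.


At base=-1, step=-6: price gives -5, price_opt gives -57.
verdict: not equivalent; witness: base=-1, step=-6


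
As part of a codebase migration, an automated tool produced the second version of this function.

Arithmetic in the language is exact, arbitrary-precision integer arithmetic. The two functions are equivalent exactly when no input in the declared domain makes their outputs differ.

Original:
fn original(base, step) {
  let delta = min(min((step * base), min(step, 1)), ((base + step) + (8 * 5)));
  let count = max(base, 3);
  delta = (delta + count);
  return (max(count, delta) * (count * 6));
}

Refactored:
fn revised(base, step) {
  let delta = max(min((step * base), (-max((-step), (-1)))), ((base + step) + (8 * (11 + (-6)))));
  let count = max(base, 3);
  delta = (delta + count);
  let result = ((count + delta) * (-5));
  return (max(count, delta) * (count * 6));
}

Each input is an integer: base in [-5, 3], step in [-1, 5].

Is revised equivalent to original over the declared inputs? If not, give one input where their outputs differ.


Evaluate both at base=-5, step=-1.
original: delta=-1, then count=3, then delta=2, then returns 54
revised: delta=34, then count=3, then delta=37, then result=-200, then returns 666
54 != 666, so the rewrite changes behavior.
verdict: not equivalent; witness: base=-5, step=-1


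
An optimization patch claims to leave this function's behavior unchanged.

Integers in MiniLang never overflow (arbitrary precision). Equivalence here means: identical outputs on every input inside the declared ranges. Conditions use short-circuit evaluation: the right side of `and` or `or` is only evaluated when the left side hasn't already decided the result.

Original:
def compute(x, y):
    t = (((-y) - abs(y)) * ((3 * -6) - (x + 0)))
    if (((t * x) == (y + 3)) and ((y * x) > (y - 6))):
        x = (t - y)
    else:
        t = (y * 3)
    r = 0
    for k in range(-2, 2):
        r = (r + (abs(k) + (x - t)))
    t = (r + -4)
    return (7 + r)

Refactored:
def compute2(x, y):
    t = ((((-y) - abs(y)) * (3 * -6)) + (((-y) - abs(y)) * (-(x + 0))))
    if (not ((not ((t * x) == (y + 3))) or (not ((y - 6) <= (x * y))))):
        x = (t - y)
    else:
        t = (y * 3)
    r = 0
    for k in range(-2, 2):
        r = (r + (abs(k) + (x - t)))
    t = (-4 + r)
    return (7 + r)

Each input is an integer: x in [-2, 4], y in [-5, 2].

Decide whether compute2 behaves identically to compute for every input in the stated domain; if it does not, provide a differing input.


Take x=3, y=-3.
compute: t = 0; (((t * x) == (y + 3)) and ((y * x) > (y - 6))) -> false; t = -9; r = 0; [k=-2]; r = 14; [k=-1]; r = 27; [k=0]; r = 39; [k=1]; r = 52; t = 48; return 59
compute2: t = 0; (not ((not ((t * x) == (y + 3))) or (not ((y - 6) <= (x * y))))) -> true; x = 3; r = 0; [k=-2]; r = 5; [k=-1]; r = 9; [k=0]; r = 12; [k=1]; r = 16; t = 12; return 23
59 vs 23 — the two versions disagree here.
verdict: not equivalent; witness: x=3, y=-3


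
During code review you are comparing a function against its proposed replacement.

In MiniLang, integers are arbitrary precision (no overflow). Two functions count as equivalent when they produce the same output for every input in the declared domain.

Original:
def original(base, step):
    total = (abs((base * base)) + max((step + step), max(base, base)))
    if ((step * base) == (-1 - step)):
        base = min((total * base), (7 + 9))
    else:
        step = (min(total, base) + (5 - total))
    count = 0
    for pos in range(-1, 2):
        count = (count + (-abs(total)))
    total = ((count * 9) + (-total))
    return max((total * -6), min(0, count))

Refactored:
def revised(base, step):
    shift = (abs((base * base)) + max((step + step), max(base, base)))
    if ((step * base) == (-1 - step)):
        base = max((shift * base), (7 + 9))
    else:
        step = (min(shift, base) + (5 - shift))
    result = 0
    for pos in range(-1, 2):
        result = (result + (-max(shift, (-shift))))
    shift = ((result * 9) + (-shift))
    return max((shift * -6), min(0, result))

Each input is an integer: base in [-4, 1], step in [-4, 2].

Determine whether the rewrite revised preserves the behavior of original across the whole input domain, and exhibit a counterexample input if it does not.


Equivalent. One difference looks behavioral, but it never changes the outcome for any declared input.
Every one of the 42 inputs gives matching results.
As a probe, take base=-2, step=2: original runs total = 8; ((step * base) == (-1 - step)) -> false; step = -5; count = 0; [pos=-1]; count = -8; [pos=0]; count = -16; [pos=1]; count = -24; total = -224; return 1344; revised runs shift = 8; ((step * base) == (-1 - step)) -> false; step = -5; result = 0; [pos=-1]; result = -8; [pos=0]; result = -16; [pos=1]; result = -24; shift = -224; return 1344; both end at 1344.
verdict: equivalent


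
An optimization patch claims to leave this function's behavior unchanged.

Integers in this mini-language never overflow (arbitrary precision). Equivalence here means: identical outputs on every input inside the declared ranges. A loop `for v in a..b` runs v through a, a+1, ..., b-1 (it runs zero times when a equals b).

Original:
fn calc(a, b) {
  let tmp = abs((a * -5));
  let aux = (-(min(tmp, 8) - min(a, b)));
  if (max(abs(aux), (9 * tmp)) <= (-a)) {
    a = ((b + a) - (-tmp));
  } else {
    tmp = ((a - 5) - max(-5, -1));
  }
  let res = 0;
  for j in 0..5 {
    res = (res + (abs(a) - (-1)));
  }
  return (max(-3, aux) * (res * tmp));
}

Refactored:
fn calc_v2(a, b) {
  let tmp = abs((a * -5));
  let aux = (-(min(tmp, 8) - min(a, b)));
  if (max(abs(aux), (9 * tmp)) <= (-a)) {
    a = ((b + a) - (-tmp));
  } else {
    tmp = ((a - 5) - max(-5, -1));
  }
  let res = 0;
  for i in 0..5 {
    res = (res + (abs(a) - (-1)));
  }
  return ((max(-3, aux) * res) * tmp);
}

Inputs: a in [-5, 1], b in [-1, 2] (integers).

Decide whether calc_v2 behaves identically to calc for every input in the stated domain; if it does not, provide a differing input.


This is a faithful refactor — local variable names differ, but the computed results match everywhere.
Spot check at a=-2, b=1 — calc: tmp becomes 10; next aux becomes -10; next (max(abs(aux), (9 * tmp)) <= (-a)) evaluates to false; next tmp becomes -6; next res becomes 0; next at j=0:; next res becomes 3; next at j=1:; next res becomes 6; next at j=2:; next res becomes 9; next at j=3:; next res becomes 12; next at j=4:; next res becomes 15; next final value 270. calc_v2: tmp becomes 10; next aux becomes -10; next (max(abs(aux), (9 * tmp)) <= (-a)) evaluates to false; next tmp becomes -6; next res becomes 0; next at i=0:; next res becomes 3; next at i=1:; next res becomes 6; next at i=2:; next res becomes 9; next at i=3:; next res becomes 12; next at i=4:; next res becomes 15; next final value 270. Both give 270.
Every one of the 28 inputs gives matching results.
verdict: equivalent


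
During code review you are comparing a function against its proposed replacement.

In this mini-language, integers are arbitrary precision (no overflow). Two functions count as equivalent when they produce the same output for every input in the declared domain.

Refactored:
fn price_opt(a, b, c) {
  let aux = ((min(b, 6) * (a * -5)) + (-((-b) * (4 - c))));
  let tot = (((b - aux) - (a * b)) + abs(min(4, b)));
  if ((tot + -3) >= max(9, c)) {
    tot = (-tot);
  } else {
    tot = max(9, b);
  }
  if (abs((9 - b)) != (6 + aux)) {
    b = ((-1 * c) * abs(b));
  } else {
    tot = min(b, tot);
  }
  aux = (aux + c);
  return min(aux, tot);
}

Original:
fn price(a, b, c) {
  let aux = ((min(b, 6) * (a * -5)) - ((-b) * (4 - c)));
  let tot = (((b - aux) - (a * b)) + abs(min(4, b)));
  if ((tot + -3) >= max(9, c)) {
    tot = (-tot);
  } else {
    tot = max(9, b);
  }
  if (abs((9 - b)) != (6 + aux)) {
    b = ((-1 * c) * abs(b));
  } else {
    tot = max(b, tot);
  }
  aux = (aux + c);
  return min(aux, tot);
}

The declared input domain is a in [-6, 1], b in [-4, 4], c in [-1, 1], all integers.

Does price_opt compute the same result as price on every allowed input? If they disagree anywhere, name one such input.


Consider the input a=1, b=-3, c=1.
price: aux=6, then tot=-3, then ((tot + -3) >= max(9, c)) is false, then tot=9, then (abs((9 - b)) != (6 + aux)) is false, then tot=9, then aux=7, then returns 7
price_opt: aux=6, then tot=-3, then ((tot + -3) >= max(9, c)) is false, then tot=9, then (abs((9 - b)) != (6 + aux)) is false, then tot=-3, then aux=7, then returns -3
7 vs -3 — the two versions disagree here.
verdict: not equivalent; witness: a=1, b=-3, c=1


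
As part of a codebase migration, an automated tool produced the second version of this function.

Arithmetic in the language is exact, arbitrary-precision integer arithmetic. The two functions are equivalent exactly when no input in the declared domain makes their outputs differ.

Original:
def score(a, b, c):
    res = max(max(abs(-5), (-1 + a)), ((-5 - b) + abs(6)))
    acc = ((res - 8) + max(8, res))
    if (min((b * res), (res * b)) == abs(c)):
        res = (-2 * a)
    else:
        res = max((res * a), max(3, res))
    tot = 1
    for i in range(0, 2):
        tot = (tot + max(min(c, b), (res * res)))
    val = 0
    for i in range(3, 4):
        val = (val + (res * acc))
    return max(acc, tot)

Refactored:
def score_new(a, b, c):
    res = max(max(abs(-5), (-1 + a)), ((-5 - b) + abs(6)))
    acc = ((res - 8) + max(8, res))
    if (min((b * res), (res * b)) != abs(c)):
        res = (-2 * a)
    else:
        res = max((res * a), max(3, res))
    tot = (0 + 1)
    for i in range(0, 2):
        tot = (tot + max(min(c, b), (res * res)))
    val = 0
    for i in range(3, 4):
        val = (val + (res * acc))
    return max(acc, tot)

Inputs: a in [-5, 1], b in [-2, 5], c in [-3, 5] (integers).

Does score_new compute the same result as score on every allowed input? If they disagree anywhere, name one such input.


These are not equivalent — on a=-5, b=-2, c=-3 the outputs split (51 vs 201).
score: res=5, then acc=5, then (min((b * res), (res * b)) == abs(c)) is false, then res=5, then tot=1, then (i=0), then tot=26, then (i=1), then tot=51, then val=0, then (i=3), then val=25, then returns 51
score_new: res=5, then acc=5, then (min((b * res), (res * b)) != abs(c)) is true, then res=10, then tot=1, then (i=0), then tot=101, then (i=1), then tot=201, then val=0, then (i=3), then val=50, then returns 201
verdict: not equivalent; witness: a=-5, b=-2, c=-3


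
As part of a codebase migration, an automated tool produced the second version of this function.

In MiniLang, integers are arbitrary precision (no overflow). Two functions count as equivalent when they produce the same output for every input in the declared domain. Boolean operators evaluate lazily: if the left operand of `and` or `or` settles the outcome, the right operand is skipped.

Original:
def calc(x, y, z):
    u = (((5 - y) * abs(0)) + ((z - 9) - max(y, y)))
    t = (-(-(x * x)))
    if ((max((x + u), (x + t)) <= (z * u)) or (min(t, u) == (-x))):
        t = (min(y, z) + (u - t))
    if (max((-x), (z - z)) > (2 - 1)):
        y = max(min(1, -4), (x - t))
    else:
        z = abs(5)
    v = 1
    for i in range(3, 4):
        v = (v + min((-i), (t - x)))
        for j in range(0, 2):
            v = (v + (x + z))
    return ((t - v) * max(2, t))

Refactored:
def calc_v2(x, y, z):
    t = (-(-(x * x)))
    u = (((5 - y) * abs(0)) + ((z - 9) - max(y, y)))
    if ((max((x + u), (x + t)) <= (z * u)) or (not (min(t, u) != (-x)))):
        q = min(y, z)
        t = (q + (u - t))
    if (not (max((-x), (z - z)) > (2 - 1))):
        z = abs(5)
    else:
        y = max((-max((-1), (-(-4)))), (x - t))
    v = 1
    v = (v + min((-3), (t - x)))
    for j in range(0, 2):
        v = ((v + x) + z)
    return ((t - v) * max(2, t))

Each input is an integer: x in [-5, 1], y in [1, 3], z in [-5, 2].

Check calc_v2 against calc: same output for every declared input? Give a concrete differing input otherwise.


Reading the diff, among the changes: comparison usage differs, plus boolean connective usage differs, plus loop structure differs, plus constant usage differs, plus local variable names differ, plus min/max/abs usage differs.
Tracing x=-1, y=2, z=-3: calc: u becomes -14; next t becomes 1; next ((max((x + u), (x + t)) <= (z * u)) or (min(t, u) == (-x))) evaluates to true; next t becomes -18; next (max((-x), (z - z)) > (2 - 1)) evaluates to false; next z becomes 5; next v becomes 1; next at i=3:; next v becomes -16; next at j=0:; next v becomes -12; next at j=1:; next v becomes -8; next final value -20 | calc_v2: t becomes 1; next u becomes -14; next ((max((x + u), (x + t)) <= (z * u)) or (not (min(t, u) != (-x)))) evaluates to true; next q becomes -3; next t becomes -18; next (not (max((-x), (z - z)) > (2 - 1))) evaluates to true; next z becomes 5; next v becomes 1; next v becomes -16; next at j=0:; next v becomes -12; next at j=1:; next v becomes -8; next final value -20 — matching result -20.
An exhaustive pass over the 168 declared inputs shows identical outputs.
verdict: equivalent


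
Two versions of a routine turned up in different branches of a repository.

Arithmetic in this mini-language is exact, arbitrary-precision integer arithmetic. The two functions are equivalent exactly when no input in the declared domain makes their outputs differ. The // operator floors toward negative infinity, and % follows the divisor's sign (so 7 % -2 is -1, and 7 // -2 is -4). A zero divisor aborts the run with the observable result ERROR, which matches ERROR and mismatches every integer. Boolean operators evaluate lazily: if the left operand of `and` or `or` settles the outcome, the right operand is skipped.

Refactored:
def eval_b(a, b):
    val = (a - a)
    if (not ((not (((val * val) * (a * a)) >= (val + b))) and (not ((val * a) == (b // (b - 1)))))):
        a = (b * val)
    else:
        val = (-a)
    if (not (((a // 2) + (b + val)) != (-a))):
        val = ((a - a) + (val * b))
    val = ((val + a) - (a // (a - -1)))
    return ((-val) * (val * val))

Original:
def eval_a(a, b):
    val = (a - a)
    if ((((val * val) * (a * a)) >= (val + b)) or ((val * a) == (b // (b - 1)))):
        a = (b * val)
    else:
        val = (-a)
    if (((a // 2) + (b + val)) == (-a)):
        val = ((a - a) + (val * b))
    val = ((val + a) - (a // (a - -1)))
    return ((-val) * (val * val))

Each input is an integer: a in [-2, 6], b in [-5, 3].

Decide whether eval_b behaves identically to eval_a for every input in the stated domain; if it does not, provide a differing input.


The two are interchangeable: comparison usage differs, boolean connective usage differs, and every declared input agrees.
Spot check at a=2, b=1 — eval_a: val becomes 0; next hits division by zero so the output is ERROR. eval_b: val becomes 0; next hits division by zero so the output is ERROR. Both give ERROR.
Every one of the 81 inputs gives matching results.
verdict: equivalent


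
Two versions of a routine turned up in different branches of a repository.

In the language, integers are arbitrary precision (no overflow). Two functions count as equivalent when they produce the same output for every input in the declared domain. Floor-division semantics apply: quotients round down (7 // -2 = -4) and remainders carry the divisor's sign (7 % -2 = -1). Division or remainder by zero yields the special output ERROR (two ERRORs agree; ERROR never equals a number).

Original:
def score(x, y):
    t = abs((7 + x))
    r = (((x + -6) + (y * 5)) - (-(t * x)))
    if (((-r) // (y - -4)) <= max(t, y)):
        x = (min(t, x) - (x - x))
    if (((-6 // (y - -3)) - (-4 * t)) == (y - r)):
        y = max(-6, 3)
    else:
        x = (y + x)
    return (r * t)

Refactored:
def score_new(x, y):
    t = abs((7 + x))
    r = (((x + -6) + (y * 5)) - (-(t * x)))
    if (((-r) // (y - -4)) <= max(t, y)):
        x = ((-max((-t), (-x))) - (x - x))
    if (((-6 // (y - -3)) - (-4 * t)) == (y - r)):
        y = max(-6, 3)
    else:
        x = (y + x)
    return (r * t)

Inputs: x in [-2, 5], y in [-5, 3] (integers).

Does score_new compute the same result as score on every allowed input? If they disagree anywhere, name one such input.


This is a faithful refactor — min/max/abs usage differs, but the computed results match everywhere.
As a probe, take x=5, y=-2: score runs t := 12 | r := 49 | (((-r) // (y - -4)) <= max(t, y)): true | x := 5 | (((-6 // (y - -3)) - (-4 * t)) == (y - r)): false | x := 3 | result 588; score_new runs t := 12 | r := 49 | (((-r) // (y - -4)) <= max(t, y)): true | x := 5 | (((-6 // (y - -3)) - (-4 * t)) == (y - r)): false | x := 3 | result 588; both end at 588.
An exhaustive pass over the 72 declared inputs shows identical outputs.
verdict: equivalent


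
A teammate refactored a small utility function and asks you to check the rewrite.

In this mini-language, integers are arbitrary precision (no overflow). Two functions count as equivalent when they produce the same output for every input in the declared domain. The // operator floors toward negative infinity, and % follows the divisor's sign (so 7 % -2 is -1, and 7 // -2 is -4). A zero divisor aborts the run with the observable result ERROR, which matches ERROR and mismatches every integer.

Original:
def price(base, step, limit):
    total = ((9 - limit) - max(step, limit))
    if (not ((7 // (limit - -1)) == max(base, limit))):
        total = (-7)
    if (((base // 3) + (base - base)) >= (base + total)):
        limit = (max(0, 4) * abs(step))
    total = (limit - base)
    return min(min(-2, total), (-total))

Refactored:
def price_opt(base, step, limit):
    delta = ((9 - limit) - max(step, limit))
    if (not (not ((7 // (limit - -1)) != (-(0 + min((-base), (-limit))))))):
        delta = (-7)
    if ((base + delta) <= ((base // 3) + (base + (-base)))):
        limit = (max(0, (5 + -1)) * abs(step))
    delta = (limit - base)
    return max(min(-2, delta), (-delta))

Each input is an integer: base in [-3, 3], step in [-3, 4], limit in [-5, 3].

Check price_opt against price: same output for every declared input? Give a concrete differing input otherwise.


There is a counterexample at base=-3, step=-3, limit=-5: -15 on one side, -2 on the other.
price: total = 17; (not ((7 // (limit - -1)) == max(base, limit))) -> true; total = -7; (((base // 3) + (base - base)) >= (base + total)) -> true; limit = 12; total = 15; return -15
price_opt: delta = 17; (not (not ((7 // (limit - -1)) != (-(0 + min((-base), (-limit))))))) -> true; delta = -7; ((base + delta) <= ((base // 3) + (base + (-base)))) -> true; limit = 12; delta = 15; return -2
verdict: not equivalent; witness: base=-3, step=-3, limit=-5


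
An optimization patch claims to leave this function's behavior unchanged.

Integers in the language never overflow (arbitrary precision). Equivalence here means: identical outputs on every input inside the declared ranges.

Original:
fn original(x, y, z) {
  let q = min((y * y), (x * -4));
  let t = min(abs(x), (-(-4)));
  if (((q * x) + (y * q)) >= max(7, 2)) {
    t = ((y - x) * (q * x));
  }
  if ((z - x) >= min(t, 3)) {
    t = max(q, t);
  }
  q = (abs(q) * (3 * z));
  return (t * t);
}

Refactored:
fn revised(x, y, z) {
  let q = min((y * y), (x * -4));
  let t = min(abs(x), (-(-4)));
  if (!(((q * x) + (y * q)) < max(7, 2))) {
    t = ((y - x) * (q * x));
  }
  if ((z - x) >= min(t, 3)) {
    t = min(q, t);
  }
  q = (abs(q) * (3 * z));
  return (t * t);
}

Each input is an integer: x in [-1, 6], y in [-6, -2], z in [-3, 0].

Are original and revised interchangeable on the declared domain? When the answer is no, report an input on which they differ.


Evaluate both at x=-1, y=-6, z=0.
original: q = 4; t = 1; (((q * x) + (y * q)) >= max(7, 2)) -> false; ((z - x) >= min(t, 3)) -> true; t = 4; q = 0; return 16
revised: q = 4; t = 1; (!(((q * x) + (y * q)) < max(7, 2))) -> false; ((z - x) >= min(t, 3)) -> true; t = 1; q = 0; return 1
16 against 1: the behavior changed.
verdict: not equivalent; witness: x=-1, y=-6, z=0


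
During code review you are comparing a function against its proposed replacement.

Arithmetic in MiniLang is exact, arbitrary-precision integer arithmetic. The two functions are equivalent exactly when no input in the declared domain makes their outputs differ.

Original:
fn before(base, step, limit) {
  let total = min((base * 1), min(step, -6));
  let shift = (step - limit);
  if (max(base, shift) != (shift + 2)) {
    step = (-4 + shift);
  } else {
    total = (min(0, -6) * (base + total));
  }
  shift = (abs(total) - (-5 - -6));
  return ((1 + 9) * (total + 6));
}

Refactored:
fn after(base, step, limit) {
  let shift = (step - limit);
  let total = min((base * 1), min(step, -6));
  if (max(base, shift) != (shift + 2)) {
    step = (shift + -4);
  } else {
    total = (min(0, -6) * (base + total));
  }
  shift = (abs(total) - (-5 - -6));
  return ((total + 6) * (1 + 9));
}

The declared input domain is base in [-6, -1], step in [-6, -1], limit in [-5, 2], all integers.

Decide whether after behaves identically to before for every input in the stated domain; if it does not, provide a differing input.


The two are interchangeable: same computation, different form, and every declared input agrees.
Tracing base=-1, step=-1, limit=-5: before: total becomes -6; next shift becomes 4; next (max(base, shift) != (shift + 2)) evaluates to true; next step becomes 0; next shift becomes 5; next final value 0 | after: shift becomes 4; next total becomes -6; next (max(base, shift) != (shift + 2)) evaluates to true; next step becomes 0; next shift becomes 5; next final value 0 — matching result 0.
Checked all 288 inputs in the declared domain: the outputs agree on every one.
verdict: equivalent


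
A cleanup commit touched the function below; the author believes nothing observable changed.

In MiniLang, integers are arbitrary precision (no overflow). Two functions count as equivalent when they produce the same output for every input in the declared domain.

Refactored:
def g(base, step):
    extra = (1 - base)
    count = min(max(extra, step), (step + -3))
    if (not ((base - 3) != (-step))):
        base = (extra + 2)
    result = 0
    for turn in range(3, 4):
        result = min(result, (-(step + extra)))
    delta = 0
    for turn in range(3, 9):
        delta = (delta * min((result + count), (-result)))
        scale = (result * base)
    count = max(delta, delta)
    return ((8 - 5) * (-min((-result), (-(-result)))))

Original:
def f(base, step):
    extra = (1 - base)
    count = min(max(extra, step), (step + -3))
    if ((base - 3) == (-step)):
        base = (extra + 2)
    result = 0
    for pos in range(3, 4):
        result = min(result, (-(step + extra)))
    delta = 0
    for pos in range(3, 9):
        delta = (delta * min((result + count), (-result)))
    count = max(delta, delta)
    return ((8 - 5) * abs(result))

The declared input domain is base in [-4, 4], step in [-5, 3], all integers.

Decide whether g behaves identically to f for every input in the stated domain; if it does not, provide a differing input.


Differences: min/max/abs usage differs; and comparison usage differs; and boolean connective usage differs; and local variable names differ; and statement counts differ; and arithmetic usage differs — yet all 81 inputs agree.
verdict: equivalent


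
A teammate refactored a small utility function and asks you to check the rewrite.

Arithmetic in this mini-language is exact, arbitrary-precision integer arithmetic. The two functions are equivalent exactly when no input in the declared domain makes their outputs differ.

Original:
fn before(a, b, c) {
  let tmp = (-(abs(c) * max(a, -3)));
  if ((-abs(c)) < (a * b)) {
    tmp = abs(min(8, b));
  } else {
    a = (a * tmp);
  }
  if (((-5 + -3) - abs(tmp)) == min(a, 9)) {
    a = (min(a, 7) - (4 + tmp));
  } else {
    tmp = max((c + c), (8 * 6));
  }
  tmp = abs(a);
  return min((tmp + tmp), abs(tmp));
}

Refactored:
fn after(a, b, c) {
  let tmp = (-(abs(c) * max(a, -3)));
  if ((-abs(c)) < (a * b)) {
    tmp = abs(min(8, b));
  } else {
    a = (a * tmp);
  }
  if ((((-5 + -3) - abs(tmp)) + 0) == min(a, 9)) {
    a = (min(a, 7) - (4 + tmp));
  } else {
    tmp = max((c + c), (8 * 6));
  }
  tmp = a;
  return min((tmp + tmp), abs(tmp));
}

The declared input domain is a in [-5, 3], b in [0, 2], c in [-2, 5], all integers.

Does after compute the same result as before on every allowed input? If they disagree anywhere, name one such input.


Run the pair on a=-5, b=0, c=-2.
before: tmp := 6 | ((-abs(c)) < (a * b)): true | tmp := 0 | (((-5 + -3) - abs(tmp)) == min(a, 9)): false | tmp := 48 | tmp := 5 | result 5
after: tmp := 6 | ((-abs(c)) < (a * b)): true | tmp := 0 | ((((-5 + -3) - abs(tmp)) + 0) == min(a, 9)): false | tmp := 48 | tmp := -5 | result -10
5 and -10 differ, so these are not the same function on this domain.
verdict: not equivalent; witness: a=-5, b=0, c=-2


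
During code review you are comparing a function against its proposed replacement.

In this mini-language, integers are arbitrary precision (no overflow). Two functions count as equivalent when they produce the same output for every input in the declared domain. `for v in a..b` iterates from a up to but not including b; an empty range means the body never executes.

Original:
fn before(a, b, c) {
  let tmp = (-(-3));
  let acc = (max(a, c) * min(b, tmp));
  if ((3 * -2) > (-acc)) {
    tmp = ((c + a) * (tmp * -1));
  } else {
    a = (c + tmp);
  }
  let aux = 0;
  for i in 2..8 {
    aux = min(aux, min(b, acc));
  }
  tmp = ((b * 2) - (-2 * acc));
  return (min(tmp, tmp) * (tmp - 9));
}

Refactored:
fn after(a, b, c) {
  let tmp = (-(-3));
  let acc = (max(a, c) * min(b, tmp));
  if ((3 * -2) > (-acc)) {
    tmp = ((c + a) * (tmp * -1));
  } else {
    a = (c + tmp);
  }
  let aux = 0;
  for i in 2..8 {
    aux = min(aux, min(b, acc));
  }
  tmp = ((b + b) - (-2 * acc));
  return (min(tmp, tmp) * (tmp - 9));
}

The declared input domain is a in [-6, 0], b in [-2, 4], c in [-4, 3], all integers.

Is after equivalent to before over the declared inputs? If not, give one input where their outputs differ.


Side by side, the visible changes include: constant usage differs, and arithmetic usage differs.
Tracing a=0, b=1, c=-3: before: tmp=3, then acc=0, then ((3 * -2) > (-acc)) is false, then a=0, then aux=0, then (i=2), then aux=0, then (i=3), then aux=0, then (i=4), then aux=0, then (i=5), then aux=0, then (i=6), then aux=0, then (i=7), then aux=0, then tmp=2, then returns -14 | after: tmp=3, then acc=0, then ((3 * -2) > (-acc)) is false, then a=0, then aux=0, then (i=2), then aux=0, then (i=3), then aux=0, then (i=4), then aux=0, then (i=5), then aux=0, then (i=6), then aux=0, then (i=7), then aux=0, then tmp=2, then returns -14 — matching result -14.
Sweeping the whole domain (392 inputs) finds no disagreement.
verdict: equivalent
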